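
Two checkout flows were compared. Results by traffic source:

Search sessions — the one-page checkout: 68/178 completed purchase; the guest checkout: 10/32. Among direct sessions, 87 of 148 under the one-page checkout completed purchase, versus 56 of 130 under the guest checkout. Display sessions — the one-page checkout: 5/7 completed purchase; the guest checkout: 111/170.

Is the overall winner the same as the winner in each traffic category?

Search: the one-page checkout 68/178 = 38.2%, the guest checkout 10/32 = 31.2% → the one-page checkout
Direct: the one-page checkout 87/148 = 58.8%, the guest checkout 56/130 = 43.1% → the one-page checkout
Display: the one-page checkout 5/7 = 71.4%, the guest checkout 111/170 = 65.3% → the one-page checkout
Overall: the one-page checkout 160/333 = 48.0%, the guest checkout 177/332 = 53.3% → the guest checkout
The one-page checkout wins each traffic group but the guest checkout wins overall — the comparison reverses. The one-page checkout's sessions skew toward search, which has a lower base rate.

No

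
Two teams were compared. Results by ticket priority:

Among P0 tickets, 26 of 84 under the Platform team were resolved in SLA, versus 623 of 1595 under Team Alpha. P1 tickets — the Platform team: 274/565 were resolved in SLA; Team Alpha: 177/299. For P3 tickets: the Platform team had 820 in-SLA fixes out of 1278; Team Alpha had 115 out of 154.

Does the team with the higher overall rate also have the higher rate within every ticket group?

P0: the Platform team 26/84 = 31.0%, Team Alpha 623/1595 = 39.1% → Team Alpha
P1: the Platform team 274/565 = 48.5%, Team Alpha 177/299 = 59.2% → Team Alpha
P3: the Platform team 820/1278 = 64.2%, Team Alpha 115/154 = 74.7% → Team Alpha
Overall: the Platform team 1120/1927 = 58.1%, Team Alpha 915/2048 = 44.7% → the Platform team
Team Alpha wins each ticket group but the Platform team wins overall — the comparison reverses. Team Alpha's tickets skew toward P0, which has a lower base rate.

No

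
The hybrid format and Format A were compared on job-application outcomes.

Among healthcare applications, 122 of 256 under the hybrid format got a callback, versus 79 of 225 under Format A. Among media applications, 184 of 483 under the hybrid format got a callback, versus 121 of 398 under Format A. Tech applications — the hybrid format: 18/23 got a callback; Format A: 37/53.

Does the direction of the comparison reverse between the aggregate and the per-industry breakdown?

Healthcare: the hybrid format 122/256 = 47.7%, Format A 79/225 = 35.1% → the hybrid format
Media: the hybrid format 184/483 = 38.1%, Format A 121/398 = 30.4% → the hybrid format
Tech: the hybrid format 18/23 = 78.3%, Format A 37/53 = 69.8% → the hybrid format
Overall: the hybrid format 324/762 = 42.5%, Format A 237/676 = 35.1% → the hybrid format
The hybrid format wins overall and in every industry group — no reversal.

No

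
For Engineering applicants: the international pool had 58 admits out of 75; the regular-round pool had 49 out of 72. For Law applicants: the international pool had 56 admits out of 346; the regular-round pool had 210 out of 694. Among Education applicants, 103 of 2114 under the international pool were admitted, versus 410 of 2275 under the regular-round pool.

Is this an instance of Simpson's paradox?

No

Engineering: the international pool 58/75 = 77.3%, the regular-round pool 49/72 = 68.1% → the international pool
Law: the international pool 56/346 = 16.2%, the regular-round pool 210/694 = 30.3% → the regular-round pool
Education: the international pool 103/2114 = 4.9%, the regular-round pool 410/2275 = 18.0% → the regular-round pool
Overall: the international pool 217/2535 = 8.6%, the regular-round pool 669/3041 = 22.0% → the regular-round pool
Neither sweeps: the international pool wins 1 of 3 groups, the regular-round pool wins 2. The regular-round pool wins overall but not every group — no Simpson reversal.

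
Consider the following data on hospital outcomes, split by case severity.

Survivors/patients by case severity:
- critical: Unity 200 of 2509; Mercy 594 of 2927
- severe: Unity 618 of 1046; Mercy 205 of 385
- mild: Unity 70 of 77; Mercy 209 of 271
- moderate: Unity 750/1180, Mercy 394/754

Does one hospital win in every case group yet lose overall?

Critical: Unity 200/2509 = 8.0%, Mercy 594/2927 = 20.3% → Mercy
Severe: Unity 618/1046 = 59.1%, Mercy 205/385 = 53.2% → Unity
Mild: Unity 70/77 = 90.9%, Mercy 209/271 = 77.1% → Unity
Moderate: Unity 750/1180 = 63.6%, Mercy 394/754 = 52.3% → Unity
Overall: Unity 1638/4812 = 34.0%, Mercy 1402/4337 = 32.3% → Unity
Neither sweeps: Unity wins 3 of 4 groups, Mercy wins 1. Unity wins overall but not every group — no Simpson reversal.

No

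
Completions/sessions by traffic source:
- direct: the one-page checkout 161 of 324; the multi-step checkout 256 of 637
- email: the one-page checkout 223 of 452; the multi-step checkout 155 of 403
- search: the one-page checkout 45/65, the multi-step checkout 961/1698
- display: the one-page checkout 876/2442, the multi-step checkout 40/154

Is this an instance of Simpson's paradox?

Direct: the one-page checkout 161/324 = 49.7%, the multi-step checkout 256/637 = 40.2% → the one-page checkout
Email: the one-page checkout 223/452 = 49.3%, the multi-step checkout 155/403 = 38.5% → the one-page checkout
Search: the one-page checkout 45/65 = 69.2%, the multi-step checkout 961/1698 = 56.6% → the one-page checkout
Display: the one-page checkout 876/2442 = 35.9%, the multi-step checkout 40/154 = 26.0% → the one-page checkout
Overall: the one-page checkout 1305/3283 = 39.8%, the multi-step checkout 1412/2892 = 48.8% → the multi-step checkout
The one-page checkout wins each traffic group but the multi-step checkout wins overall — the comparison reverses. The one-page checkout's sessions skew toward display, which has a lower base rate.

Yes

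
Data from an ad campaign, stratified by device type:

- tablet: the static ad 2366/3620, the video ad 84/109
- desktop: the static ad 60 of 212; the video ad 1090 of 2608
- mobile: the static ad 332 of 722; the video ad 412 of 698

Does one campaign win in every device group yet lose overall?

Yes

Tablet: the static ad 2366/3620 = 65.4%, the video ad 84/109 = 77.1% → the video ad
Desktop: the static ad 60/212 = 28.3%, the video ad 1090/2608 = 41.8% → the video ad
Mobile: the static ad 332/722 = 46.0%, the video ad 412/698 = 59.0% → the video ad
Overall: the static ad 2758/4554 = 60.6%, the video ad 1586/3415 = 46.4% → the static ad
The video ad wins each device group but the static ad wins overall — the comparison reverses. The video ad's impressions skew toward desktop, which has a lower base rate.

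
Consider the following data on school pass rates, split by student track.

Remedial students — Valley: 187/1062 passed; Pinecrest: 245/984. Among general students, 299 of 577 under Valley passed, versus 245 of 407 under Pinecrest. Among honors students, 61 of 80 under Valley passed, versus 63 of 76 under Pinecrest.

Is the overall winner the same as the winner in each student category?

Remedial: Valley 187/1062 = 17.6%, Pinecrest 245/984 = 24.9% → Pinecrest
General: Valley 299/577 = 51.8%, Pinecrest 245/407 = 60.2% → Pinecrest
Honors: Valley 61/80 = 76.2%, Pinecrest 63/76 = 82.9% → Pinecrest
Overall: Valley 547/1719 = 31.8%, Pinecrest 553/1467 = 37.7% → Pinecrest
Pinecrest wins overall and in every student group — no reversal.

Yes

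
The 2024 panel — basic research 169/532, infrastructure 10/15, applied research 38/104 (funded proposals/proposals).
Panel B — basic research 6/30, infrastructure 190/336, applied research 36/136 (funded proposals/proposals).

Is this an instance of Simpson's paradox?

Basic research: the 2024 panel 169/532 = 31.8%, Panel B 6/30 = 20.0% → the 2024 panel
Infrastructure: the 2024 panel 10/15 = 66.7%, Panel B 190/336 = 56.5% → the 2024 panel
Applied research: the 2024 panel 38/104 = 36.5%, Panel B 36/136 = 26.5% → the 2024 panel
Overall: the 2024 panel 217/651 = 33.3%, Panel B 232/502 = 46.2% → Panel B
The 2024 panel wins each proposal group but Panel B wins overall — the comparison reverses. The 2024 panel's proposals skew toward basic research, which has a lower base rate.

Yes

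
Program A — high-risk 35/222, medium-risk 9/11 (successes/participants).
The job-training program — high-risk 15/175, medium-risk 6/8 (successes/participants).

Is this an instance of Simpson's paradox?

No

High-risk: Program A 35/222 = 15.8%, the job-training program 15/175 = 8.6% → Program A
Medium-risk: Program A 9/11 = 81.8%, the job-training program 6/8 = 75.0% → Program A
Overall: Program A 44/233 = 18.9%, the job-training program 21/183 = 11.5% → Program A
Program A wins overall and in every risk group — no reversal.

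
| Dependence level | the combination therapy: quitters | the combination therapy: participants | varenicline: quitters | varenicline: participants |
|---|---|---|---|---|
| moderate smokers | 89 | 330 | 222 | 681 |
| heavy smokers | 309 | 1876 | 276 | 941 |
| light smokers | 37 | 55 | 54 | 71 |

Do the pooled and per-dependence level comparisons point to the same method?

Moderate smokers: the combination therapy 89/330 = 27.0%, varenicline 222/681 = 32.6% → varenicline
Heavy smokers: the combination therapy 309/1876 = 16.5%, varenicline 276/941 = 29.3% → varenicline
Light smokers: the combination therapy 37/55 = 67.3%, varenicline 54/71 = 76.1% → varenicline
Overall: the combination therapy 435/2261 = 19.2%, varenicline 552/1693 = 32.6% → varenicline
Varenicline wins overall and in every dependence group — no reversal.

Yes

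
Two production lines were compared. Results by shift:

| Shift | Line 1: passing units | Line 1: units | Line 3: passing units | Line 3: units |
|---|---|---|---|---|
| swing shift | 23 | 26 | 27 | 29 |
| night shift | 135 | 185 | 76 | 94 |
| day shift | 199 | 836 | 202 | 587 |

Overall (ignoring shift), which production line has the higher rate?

Line 3

Swing shift: Line 1 23/26 = 88.5%, Line 3 27/29 = 93.1% → Line 3
Night shift: Line 1 135/185 = 73.0%, Line 3 76/94 = 80.9% → Line 3
Day shift: Line 1 199/836 = 23.8%, Line 3 202/587 = 34.4% → Line 3
Overall: Line 1 357/1047 = 34.1%, Line 3 305/710 = 43.0% → Line 3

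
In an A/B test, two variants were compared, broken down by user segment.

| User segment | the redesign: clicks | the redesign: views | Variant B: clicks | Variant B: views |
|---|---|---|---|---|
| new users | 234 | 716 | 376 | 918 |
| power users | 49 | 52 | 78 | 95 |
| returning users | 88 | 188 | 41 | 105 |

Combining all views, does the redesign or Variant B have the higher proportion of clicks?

Variant B

New users: the redesign 234/716 = 32.7%, Variant B 376/918 = 41.0% → Variant B
Power users: the redesign 49/52 = 94.2%, Variant B 78/95 = 82.1% → the redesign
Returning users: the redesign 88/188 = 46.8%, Variant B 41/105 = 39.0% → the redesign
Overall: the redesign 371/956 = 38.8%, Variant B 495/1118 = 44.3% → Variant B
(Neither sweeps every user group, but Variant B has the higher pooled rate.)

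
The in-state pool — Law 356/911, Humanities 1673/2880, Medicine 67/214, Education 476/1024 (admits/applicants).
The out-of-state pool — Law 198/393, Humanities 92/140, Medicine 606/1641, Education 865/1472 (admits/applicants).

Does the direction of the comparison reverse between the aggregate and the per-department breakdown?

Law: the in-state pool 356/911 = 39.1%, the out-of-state pool 198/393 = 50.4% → the out-of-state pool
Humanities: the in-state pool 1673/2880 = 58.1%, the out-of-state pool 92/140 = 65.7% → the out-of-state pool
Medicine: the in-state pool 67/214 = 31.3%, the out-of-state pool 606/1641 = 36.9% → the out-of-state pool
Education: the in-state pool 476/1024 = 46.5%, the out-of-state pool 865/1472 = 58.8% → the out-of-state pool
Overall: the in-state pool 2572/5029 = 51.1%, the out-of-state pool 1761/3646 = 48.3% → the in-state pool
The out-of-state pool wins each department group but the in-state pool wins overall — the comparison reverses. The out-of-state pool's applicants skew toward Medicine, which has a lower base rate.

Yes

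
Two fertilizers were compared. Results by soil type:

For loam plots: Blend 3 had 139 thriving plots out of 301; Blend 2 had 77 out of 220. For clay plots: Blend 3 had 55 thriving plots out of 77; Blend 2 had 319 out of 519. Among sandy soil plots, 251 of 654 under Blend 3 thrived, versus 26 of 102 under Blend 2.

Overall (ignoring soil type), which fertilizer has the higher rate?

Loam: Blend 3 139/301 = 46.2%, Blend 2 77/220 = 35.0% → Blend 3
Clay: Blend 3 55/77 = 71.4%, Blend 2 319/519 = 61.5% → Blend 3
Sandy soil: Blend 3 251/654 = 38.4%, Blend 2 26/102 = 25.5% → Blend 3
Overall: Blend 3 445/1032 = 43.1%, Blend 2 422/841 = 50.2% → Blend 2
(Blend 3 wins every soil group but Blend 2 wins overall — Blend 3's plots skew toward the low-rate sandy soil group.)

Blend 2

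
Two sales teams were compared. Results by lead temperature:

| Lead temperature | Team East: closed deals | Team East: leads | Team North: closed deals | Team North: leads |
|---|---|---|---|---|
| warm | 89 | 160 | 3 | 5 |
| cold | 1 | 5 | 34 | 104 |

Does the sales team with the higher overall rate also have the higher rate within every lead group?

Warm: Team East 89/160 = 55.6%, Team North 3/5 = 60.0% → Team North
Cold: Team East 1/5 = 20.0%, Team North 34/104 = 32.7% → Team North
Overall: Team East 90/165 = 54.5%, Team North 37/109 = 33.9% → Team East
Team North wins each lead group but Team East wins overall — the comparison reverses. Team North's leads skew toward cold, which has a lower base rate.

No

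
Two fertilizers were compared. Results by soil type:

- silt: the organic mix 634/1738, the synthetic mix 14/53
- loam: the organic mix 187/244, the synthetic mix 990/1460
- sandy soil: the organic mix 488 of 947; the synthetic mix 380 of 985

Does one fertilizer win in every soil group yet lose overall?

Yes

Silt: the organic mix 634/1738 = 36.5%, the synthetic mix 14/53 = 26.4% → the organic mix
Loam: the organic mix 187/244 = 76.6%, the synthetic mix 990/1460 = 67.8% → the organic mix
Sandy soil: the organic mix 488/947 = 51.5%, the synthetic mix 380/985 = 38.6% → the organic mix
Overall: the organic mix 1309/2929 = 44.7%, the synthetic mix 1384/2498 = 55.4% → the synthetic mix
The organic mix wins each soil group but the synthetic mix wins overall — the comparison reverses. The organic mix's plots skew toward silt, which has a lower base rate.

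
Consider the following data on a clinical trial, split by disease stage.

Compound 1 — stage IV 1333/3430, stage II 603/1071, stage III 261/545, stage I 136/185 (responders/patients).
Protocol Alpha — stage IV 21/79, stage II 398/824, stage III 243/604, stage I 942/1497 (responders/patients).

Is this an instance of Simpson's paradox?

Yes

Stage IV: Compound 1 1333/3430 = 38.9%, Protocol Alpha 21/79 = 26.6% → Compound 1
Stage II: Compound 1 603/1071 = 56.3%, Protocol Alpha 398/824 = 48.3% → Compound 1
Stage III: Compound 1 261/545 = 47.9%, Protocol Alpha 243/604 = 40.2% → Compound 1
Stage I: Compound 1 136/185 = 73.5%, Protocol Alpha 942/1497 = 62.9% → Compound 1
Overall: Compound 1 2333/5231 = 44.6%, Protocol Alpha 1604/3004 = 53.4% → Protocol Alpha
Compound 1 wins each disease group but Protocol Alpha wins overall — the comparison reverses. Compound 1's patients skew toward stage IV, which has a lower base rate.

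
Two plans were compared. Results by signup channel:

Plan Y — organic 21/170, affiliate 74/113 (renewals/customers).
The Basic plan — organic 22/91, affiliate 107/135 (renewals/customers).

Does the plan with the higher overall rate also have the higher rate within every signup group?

Organic: Plan Y 21/170 = 12.4%, the Basic plan 22/91 = 24.2% → the Basic plan
Affiliate: Plan Y 74/113 = 65.5%, the Basic plan 107/135 = 79.3% → the Basic plan
Overall: Plan Y 95/283 = 33.6%, the Basic plan 129/226 = 57.1% → the Basic plan
The Basic plan wins overall and in every signup group — no reversal.

Yes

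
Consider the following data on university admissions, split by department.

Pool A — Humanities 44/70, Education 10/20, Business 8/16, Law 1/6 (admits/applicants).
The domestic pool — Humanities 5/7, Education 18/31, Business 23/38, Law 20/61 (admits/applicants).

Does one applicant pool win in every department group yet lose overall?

Yes

Humanities: Pool A 44/70 = 62.9%, the domestic pool 5/7 = 71.4% → the domestic pool
Education: Pool A 10/20 = 50.0%, the domestic pool 18/31 = 58.1% → the domestic pool
Business: Pool A 8/16 = 50.0%, the domestic pool 23/38 = 60.5% → the domestic pool
Law: Pool A 1/6 = 16.7%, the domestic pool 20/61 = 32.8% → the domestic pool
Overall: Pool A 63/112 = 56.2%, the domestic pool 66/137 = 48.2% → Pool A
The domestic pool wins each department group but Pool A wins overall — the comparison reverses. The domestic pool's applicants skew toward Law, which has a lower base rate.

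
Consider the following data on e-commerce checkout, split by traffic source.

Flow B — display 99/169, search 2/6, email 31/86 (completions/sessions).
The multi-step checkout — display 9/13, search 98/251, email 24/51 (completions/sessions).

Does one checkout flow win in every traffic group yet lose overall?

Yes

Display: Flow B 99/169 = 58.6%, the multi-step checkout 9/13 = 69.2% → the multi-step checkout
Search: Flow B 2/6 = 33.3%, the multi-step checkout 98/251 = 39.0% → the multi-step checkout
Email: Flow B 31/86 = 36.0%, the multi-step checkout 24/51 = 47.1% → the multi-step checkout
Overall: Flow B 132/261 = 50.6%, the multi-step checkout 131/315 = 41.6% → Flow B
The multi-step checkout wins each traffic group but Flow B wins overall — the comparison reverses. The multi-step checkout's sessions skew toward search, which has a lower base rate.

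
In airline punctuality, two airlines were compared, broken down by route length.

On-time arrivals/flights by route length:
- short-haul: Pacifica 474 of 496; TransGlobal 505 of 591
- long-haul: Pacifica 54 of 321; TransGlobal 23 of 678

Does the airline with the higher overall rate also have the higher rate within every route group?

Short-haul: Pacifica 474/496 = 95.6%, TransGlobal 505/591 = 85.4% → Pacifica
Long-haul: Pacifica 54/321 = 16.8%, TransGlobal 23/678 = 3.4% → Pacifica
Overall: Pacifica 528/817 = 64.6%, TransGlobal 528/1269 = 41.6% → Pacifica
Pacifica wins overall and in every route group — no reversal.

Yes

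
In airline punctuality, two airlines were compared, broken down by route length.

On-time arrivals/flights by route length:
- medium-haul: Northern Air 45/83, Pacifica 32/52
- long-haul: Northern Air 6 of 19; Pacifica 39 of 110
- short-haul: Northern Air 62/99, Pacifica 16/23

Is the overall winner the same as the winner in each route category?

No

Medium-haul: Northern Air 45/83 = 54.2%, Pacifica 32/52 = 61.5% → Pacifica
Long-haul: Northern Air 6/19 = 31.6%, Pacifica 39/110 = 35.5% → Pacifica
Short-haul: Northern Air 62/99 = 62.6%, Pacifica 16/23 = 69.6% → Pacifica
Overall: Northern Air 113/201 = 56.2%, Pacifica 87/185 = 47.0% → Northern Air
Pacifica wins each route group but Northern Air wins overall — the comparison reverses. Pacifica's flights skew toward long-haul, which has a lower base rate.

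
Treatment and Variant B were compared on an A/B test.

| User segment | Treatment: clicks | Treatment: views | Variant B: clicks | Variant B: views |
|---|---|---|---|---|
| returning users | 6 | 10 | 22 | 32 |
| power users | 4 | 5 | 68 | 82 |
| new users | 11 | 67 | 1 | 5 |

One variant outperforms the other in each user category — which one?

Variant B

Returning users: Treatment 6/10 = 60.0%, Variant B 22/32 = 68.8% → Variant B
Power users: Treatment 4/5 = 80.0%, Variant B 68/82 = 82.9% → Variant B
New users: Treatment 11/67 = 16.4%, Variant B 1/5 = 20.0% → Variant B
Variant B has the higher rate in all 3 groups.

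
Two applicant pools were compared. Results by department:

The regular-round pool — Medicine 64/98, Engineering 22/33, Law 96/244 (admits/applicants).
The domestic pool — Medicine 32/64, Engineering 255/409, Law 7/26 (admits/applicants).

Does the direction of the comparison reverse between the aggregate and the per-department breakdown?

Medicine: the regular-round pool 64/98 = 65.3%, the domestic pool 32/64 = 50.0% → the regular-round pool
Engineering: the regular-round pool 22/33 = 66.7%, the domestic pool 255/409 = 62.3% → the regular-round pool
Law: the regular-round pool 96/244 = 39.3%, the domestic pool 7/26 = 26.9% → the regular-round pool
Overall: the regular-round pool 182/375 = 48.5%, the domestic pool 294/499 = 58.9% → the domestic pool
The regular-round pool wins each department group but the domestic pool wins overall — the comparison reverses. The regular-round pool's applicants skew toward Law, which has a lower base rate.

Yes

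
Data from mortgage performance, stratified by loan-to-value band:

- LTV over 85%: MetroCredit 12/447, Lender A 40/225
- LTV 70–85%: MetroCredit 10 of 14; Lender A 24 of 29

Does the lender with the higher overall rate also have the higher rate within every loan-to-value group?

LTV over 85%: MetroCredit 12/447 = 2.7%, Lender A 40/225 = 17.8% → Lender A
LTV 70–85%: MetroCredit 10/14 = 71.4%, Lender A 24/29 = 82.8% → Lender A
Overall: MetroCredit 22/461 = 4.8%, Lender A 64/254 = 25.2% → Lender A
Lender A wins overall and in every loan-to-value group — no reversal.

Yes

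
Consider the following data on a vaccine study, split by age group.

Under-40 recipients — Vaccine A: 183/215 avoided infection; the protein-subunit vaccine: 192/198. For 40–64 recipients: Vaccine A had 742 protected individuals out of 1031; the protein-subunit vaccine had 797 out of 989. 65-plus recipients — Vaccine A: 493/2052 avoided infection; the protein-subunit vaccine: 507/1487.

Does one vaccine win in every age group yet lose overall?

Under-40: Vaccine A 183/215 = 85.1%, the protein-subunit vaccine 192/198 = 97.0% → the protein-subunit vaccine
40–64: Vaccine A 742/1031 = 72.0%, the protein-subunit vaccine 797/989 = 80.6% → the protein-subunit vaccine
65-plus: Vaccine A 493/2052 = 24.0%, the protein-subunit vaccine 507/1487 = 34.1% → the protein-subunit vaccine
Overall: Vaccine A 1418/3298 = 43.0%, the protein-subunit vaccine 1496/2674 = 55.9% → the protein-subunit vaccine
The protein-subunit vaccine wins overall and in every age group — no reversal.

No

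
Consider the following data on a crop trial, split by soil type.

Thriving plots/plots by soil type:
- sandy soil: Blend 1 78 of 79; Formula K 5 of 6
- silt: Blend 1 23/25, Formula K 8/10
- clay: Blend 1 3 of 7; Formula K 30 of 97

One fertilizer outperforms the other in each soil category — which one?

Sandy soil: Blend 1 78/79 = 98.7%, Formula K 5/6 = 83.3% → Blend 1
Silt: Blend 1 23/25 = 92.0%, Formula K 8/10 = 80.0% → Blend 1
Clay: Blend 1 3/7 = 42.9%, Formula K 30/97 = 30.9% → Blend 1
Blend 1 has the higher rate in all 3 groups.

Blend 1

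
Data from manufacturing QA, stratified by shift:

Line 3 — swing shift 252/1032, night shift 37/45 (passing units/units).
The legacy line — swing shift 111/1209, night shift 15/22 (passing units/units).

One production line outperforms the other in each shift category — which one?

Line 3

Swing shift: Line 3 252/1032 = 24.4%, the legacy line 111/1209 = 9.2% → Line 3
Night shift: Line 3 37/45 = 82.2%, the legacy line 15/22 = 68.2% → Line 3
Line 3 has the higher rate in both groups.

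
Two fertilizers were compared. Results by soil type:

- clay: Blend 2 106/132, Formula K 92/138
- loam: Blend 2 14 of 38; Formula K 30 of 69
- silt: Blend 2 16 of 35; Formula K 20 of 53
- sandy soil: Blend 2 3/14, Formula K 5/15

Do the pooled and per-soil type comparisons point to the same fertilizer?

Clay: Blend 2 106/132 = 80.3%, Formula K 92/138 = 66.7% → Blend 2
Loam: Blend 2 14/38 = 36.8%, Formula K 30/69 = 43.5% → Formula K
Silt: Blend 2 16/35 = 45.7%, Formula K 20/53 = 37.7% → Blend 2
Sandy soil: Blend 2 3/14 = 21.4%, Formula K 5/15 = 33.3% → Formula K
Overall: Blend 2 139/219 = 63.5%, Formula K 147/275 = 53.5% → Blend 2
Neither sweeps: Blend 2 wins 2 of 4 groups, Formula K wins 2. Blend 2 wins overall but not every group — no Simpson reversal.

No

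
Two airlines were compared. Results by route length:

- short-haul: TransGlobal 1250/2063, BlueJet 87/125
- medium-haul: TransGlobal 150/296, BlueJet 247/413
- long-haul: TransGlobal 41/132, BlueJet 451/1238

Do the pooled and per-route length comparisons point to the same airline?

Short-haul: TransGlobal 1250/2063 = 60.6%, BlueJet 87/125 = 69.6% → BlueJet
Medium-haul: TransGlobal 150/296 = 50.7%, BlueJet 247/413 = 59.8% → BlueJet
Long-haul: TransGlobal 41/132 = 31.1%, BlueJet 451/1238 = 36.4% → BlueJet
Overall: TransGlobal 1441/2491 = 57.8%, BlueJet 785/1776 = 44.2% → TransGlobal
BlueJet wins each route group but TransGlobal wins overall — the comparison reverses. BlueJet's flights skew toward long-haul, which has a lower base rate.

No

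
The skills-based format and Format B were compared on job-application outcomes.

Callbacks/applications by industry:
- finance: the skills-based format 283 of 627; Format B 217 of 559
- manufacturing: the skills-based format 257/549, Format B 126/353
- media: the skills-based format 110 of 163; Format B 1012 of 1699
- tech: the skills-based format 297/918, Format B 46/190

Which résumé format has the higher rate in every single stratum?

the skills-based format

Finance: the skills-based format 283/627 = 45.1%, Format B 217/559 = 38.8% → the skills-based format
Manufacturing: the skills-based format 257/549 = 46.8%, Format B 126/353 = 35.7% → the skills-based format
Media: the skills-based format 110/163 = 67.5%, Format B 1012/1699 = 59.6% → the skills-based format
Tech: the skills-based format 297/918 = 32.4%, Format B 46/190 = 24.2% → the skills-based format
The skills-based format has the higher rate in all 4 groups.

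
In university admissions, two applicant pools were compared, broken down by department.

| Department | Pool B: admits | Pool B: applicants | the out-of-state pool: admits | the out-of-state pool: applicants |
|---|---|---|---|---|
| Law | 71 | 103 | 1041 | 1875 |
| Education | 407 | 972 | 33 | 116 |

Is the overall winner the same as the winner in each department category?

Law: Pool B 71/103 = 68.9%, the out-of-state pool 1041/1875 = 55.5% → Pool B
Education: Pool B 407/972 = 41.9%, the out-of-state pool 33/116 = 28.4% → Pool B
Overall: Pool B 478/1075 = 44.5%, the out-of-state pool 1074/1991 = 53.9% → the out-of-state pool
Pool B wins each department group but the out-of-state pool wins overall — the comparison reverses. Pool B's applicants skew toward Education, which has a lower base rate.

No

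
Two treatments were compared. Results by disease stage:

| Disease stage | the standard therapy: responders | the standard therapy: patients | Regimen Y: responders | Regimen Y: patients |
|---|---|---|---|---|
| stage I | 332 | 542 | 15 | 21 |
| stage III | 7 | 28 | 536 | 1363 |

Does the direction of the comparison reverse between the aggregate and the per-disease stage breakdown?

Yes

Stage I: the standard therapy 332/542 = 61.3%, Regimen Y 15/21 = 71.4% → Regimen Y
Stage III: the standard therapy 7/28 = 25.0%, Regimen Y 536/1363 = 39.3% → Regimen Y
Overall: the standard therapy 339/570 = 59.5%, Regimen Y 551/1384 = 39.8% → the standard therapy
Regimen Y wins each disease group but the standard therapy wins overall — the comparison reverses. Regimen Y's patients skew toward stage III, which has a lower base rate.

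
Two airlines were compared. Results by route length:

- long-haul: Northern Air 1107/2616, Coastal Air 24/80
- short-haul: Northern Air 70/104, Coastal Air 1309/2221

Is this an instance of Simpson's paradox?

Long-haul: Northern Air 1107/2616 = 42.3%, Coastal Air 24/80 = 30.0% → Northern Air
Short-haul: Northern Air 70/104 = 67.3%, Coastal Air 1309/2221 = 58.9% → Northern Air
Overall: Northern Air 1177/2720 = 43.3%, Coastal Air 1333/2301 = 57.9% → Coastal Air
Northern Air wins each route group but Coastal Air wins overall — the comparison reverses. Northern Air's flights skew toward long-haul, which has a lower base rate.

Yes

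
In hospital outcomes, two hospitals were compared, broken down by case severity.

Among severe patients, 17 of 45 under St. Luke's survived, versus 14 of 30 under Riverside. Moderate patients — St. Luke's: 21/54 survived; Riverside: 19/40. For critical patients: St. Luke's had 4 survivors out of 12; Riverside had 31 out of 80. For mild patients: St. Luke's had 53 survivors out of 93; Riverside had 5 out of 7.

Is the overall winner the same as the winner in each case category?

Severe: St. Luke's 17/45 = 37.8%, Riverside 14/30 = 46.7% → Riverside
Moderate: St. Luke's 21/54 = 38.9%, Riverside 19/40 = 47.5% → Riverside
Critical: St. Luke's 4/12 = 33.3%, Riverside 31/80 = 38.8% → Riverside
Mild: St. Luke's 53/93 = 57.0%, Riverside 5/7 = 71.4% → Riverside
Overall: St. Luke's 95/204 = 46.6%, Riverside 69/157 = 43.9% → St. Luke's
Riverside wins each case group but St. Luke's wins overall — the comparison reverses. Riverside's patients skew toward critical, which has a lower base rate.

No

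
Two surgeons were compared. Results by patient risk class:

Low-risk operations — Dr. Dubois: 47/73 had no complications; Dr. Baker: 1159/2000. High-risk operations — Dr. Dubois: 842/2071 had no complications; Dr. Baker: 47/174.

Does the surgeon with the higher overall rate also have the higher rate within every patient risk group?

Low-risk: Dr. Dubois 47/73 = 64.4%, Dr. Baker 1159/2000 = 58.0% → Dr. Dubois
High-risk: Dr. Dubois 842/2071 = 40.7%, Dr. Baker 47/174 = 27.0% → Dr. Dubois
Overall: Dr. Dubois 889/2144 = 41.5%, Dr. Baker 1206/2174 = 55.5% → Dr. Baker
Dr. Dubois wins each patient risk group but Dr. Baker wins overall — the comparison reverses. Dr. Dubois's operations skew toward high-risk, which has a lower base rate.

No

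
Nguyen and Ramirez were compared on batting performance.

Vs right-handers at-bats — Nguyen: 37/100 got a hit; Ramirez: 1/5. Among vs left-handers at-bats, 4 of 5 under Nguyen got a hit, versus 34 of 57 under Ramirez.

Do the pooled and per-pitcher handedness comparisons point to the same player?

Vs right-handers: Nguyen 37/100 = 37.0%, Ramirez 1/5 = 20.0% → Nguyen
Vs left-handers: Nguyen 4/5 = 80.0%, Ramirez 34/57 = 59.6% → Nguyen
Overall: Nguyen 41/105 = 39.0%, Ramirez 35/62 = 56.5% → Ramirez
Nguyen wins each pitcher group but Ramirez wins overall — the comparison reverses. Nguyen's at-bats skew toward vs right-handers, which has a lower base rate.

No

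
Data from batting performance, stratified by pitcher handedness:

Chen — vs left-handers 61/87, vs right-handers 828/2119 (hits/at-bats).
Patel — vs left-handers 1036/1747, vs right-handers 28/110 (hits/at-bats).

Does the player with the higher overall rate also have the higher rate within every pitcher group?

No

Vs left-handers: Chen 61/87 = 70.1%, Patel 1036/1747 = 59.3% → Chen
Vs right-handers: Chen 828/2119 = 39.1%, Patel 28/110 = 25.5% → Chen
Overall: Chen 889/2206 = 40.3%, Patel 1064/1857 = 57.3% → Patel
Chen wins each pitcher group but Patel wins overall — the comparison reverses. Chen's at-bats skew toward vs right-handers, which has a lower base rate.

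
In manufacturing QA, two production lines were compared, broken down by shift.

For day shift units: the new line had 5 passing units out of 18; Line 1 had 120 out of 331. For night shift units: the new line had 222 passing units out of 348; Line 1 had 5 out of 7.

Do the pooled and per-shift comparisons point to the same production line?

No

Day shift: the new line 5/18 = 27.8%, Line 1 120/331 = 36.3% → Line 1
Night shift: the new line 222/348 = 63.8%, Line 1 5/7 = 71.4% → Line 1
Overall: the new line 227/366 = 62.0%, Line 1 125/338 = 37.0% → the new line
Line 1 wins each shift group but the new line wins overall — the comparison reverses. Line 1's units skew toward day shift, which has a lower base rate.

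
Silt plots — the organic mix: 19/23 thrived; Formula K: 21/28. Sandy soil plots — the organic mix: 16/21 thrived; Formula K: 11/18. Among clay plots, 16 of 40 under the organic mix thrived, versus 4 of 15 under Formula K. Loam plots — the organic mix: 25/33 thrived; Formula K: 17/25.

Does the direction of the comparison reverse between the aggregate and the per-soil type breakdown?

Silt: the organic mix 19/23 = 82.6%, Formula K 21/28 = 75.0% → the organic mix
Sandy soil: the organic mix 16/21 = 76.2%, Formula K 11/18 = 61.1% → the organic mix
Clay: the organic mix 16/40 = 40.0%, Formula K 4/15 = 26.7% → the organic mix
Loam: the organic mix 25/33 = 75.8%, Formula K 17/25 = 68.0% → the organic mix
Overall: the organic mix 76/117 = 65.0%, Formula K 53/86 = 61.6% → the organic mix
The organic mix wins overall and in every soil group — no reversal.

No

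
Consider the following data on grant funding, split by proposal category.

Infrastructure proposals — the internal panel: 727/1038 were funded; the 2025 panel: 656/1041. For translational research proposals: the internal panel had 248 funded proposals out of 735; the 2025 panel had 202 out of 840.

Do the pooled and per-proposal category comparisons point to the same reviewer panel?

Yes

Infrastructure: the internal panel 727/1038 = 70.0%, the 2025 panel 656/1041 = 63.0% → the internal panel
Translational research: the internal panel 248/735 = 33.7%, the 2025 panel 202/840 = 24.0% → the internal panel
Overall: the internal panel 975/1773 = 55.0%, the 2025 panel 858/1881 = 45.6% → the internal panel
The internal panel wins overall and in every proposal group — no reversal.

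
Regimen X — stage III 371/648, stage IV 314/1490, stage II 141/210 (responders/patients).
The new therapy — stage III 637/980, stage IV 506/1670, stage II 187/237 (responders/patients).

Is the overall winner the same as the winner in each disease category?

Yes

Stage III: Regimen X 371/648 = 57.3%, the new therapy 637/980 = 65.0% → the new therapy
Stage IV: Regimen X 314/1490 = 21.1%, the new therapy 506/1670 = 30.3% → the new therapy
Stage II: Regimen X 141/210 = 67.1%, the new therapy 187/237 = 78.9% → the new therapy
Overall: Regimen X 826/2348 = 35.2%, the new therapy 1330/2887 = 46.1% → the new therapy
The new therapy wins overall and in every disease group — no reversal.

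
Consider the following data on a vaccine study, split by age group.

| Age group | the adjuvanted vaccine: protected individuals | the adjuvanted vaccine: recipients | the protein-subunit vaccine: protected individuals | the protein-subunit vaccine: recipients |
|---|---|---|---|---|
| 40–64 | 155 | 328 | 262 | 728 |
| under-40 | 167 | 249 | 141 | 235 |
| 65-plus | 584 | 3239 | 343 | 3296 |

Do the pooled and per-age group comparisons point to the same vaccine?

Yes

40–64: the adjuvanted vaccine 155/328 = 47.3%, the protein-subunit vaccine 262/728 = 36.0% → the adjuvanted vaccine
Under-40: the adjuvanted vaccine 167/249 = 67.1%, the protein-subunit vaccine 141/235 = 60.0% → the adjuvanted vaccine
65-plus: the adjuvanted vaccine 584/3239 = 18.0%, the protein-subunit vaccine 343/3296 = 10.4% → the adjuvanted vaccine
Overall: the adjuvanted vaccine 906/3816 = 23.7%, the protein-subunit vaccine 746/4259 = 17.5% → the adjuvanted vaccine
The adjuvanted vaccine wins overall and in every age group — no reversal.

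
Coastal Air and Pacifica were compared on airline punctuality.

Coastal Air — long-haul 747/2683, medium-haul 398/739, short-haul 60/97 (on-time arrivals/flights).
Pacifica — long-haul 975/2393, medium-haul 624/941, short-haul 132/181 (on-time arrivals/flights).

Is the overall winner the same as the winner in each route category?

Yes

Long-haul: Coastal Air 747/2683 = 27.8%, Pacifica 975/2393 = 40.7% → Pacifica
Medium-haul: Coastal Air 398/739 = 53.9%, Pacifica 624/941 = 66.3% → Pacifica
Short-haul: Coastal Air 60/97 = 61.9%, Pacifica 132/181 = 72.9% → Pacifica
Overall: Coastal Air 1205/3519 = 34.2%, Pacifica 1731/3515 = 49.2% → Pacifica
Pacifica wins overall and in every route group — no reversal.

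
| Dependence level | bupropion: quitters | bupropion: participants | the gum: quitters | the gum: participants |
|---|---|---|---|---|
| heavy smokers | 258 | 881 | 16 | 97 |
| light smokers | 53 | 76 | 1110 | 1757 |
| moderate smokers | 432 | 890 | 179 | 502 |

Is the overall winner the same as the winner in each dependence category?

No

Heavy smokers: bupropion 258/881 = 29.3%, the gum 16/97 = 16.5% → bupropion
Light smokers: bupropion 53/76 = 69.7%, the gum 1110/1757 = 63.2% → bupropion
Moderate smokers: bupropion 432/890 = 48.5%, the gum 179/502 = 35.7% → bupropion
Overall: bupropion 743/1847 = 40.2%, the gum 1305/2356 = 55.4% → the gum
Bupropion wins each dependence group but the gum wins overall — the comparison reverses. Bupropion's participants skew toward heavy smokers, which has a lower base rate.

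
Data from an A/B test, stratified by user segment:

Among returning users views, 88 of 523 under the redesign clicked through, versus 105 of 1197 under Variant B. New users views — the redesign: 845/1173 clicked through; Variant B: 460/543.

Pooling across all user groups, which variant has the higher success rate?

Returning users: the redesign 88/523 = 16.8%, Variant B 105/1197 = 8.8% → the redesign
New users: the redesign 845/1173 = 72.0%, Variant B 460/543 = 84.7% → Variant B
Overall: the redesign 933/1696 = 55.0%, Variant B 565/1740 = 32.5% → the redesign
(Neither sweeps every user group, but the redesign has the higher pooled rate.)

the redesign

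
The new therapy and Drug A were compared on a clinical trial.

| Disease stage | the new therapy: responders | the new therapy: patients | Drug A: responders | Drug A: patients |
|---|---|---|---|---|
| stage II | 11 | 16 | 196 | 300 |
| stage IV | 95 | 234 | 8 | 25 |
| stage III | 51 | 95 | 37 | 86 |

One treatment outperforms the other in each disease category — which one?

the new therapy

Stage II: the new therapy 11/16 = 68.8%, Drug A 196/300 = 65.3% → the new therapy
Stage IV: the new therapy 95/234 = 40.6%, Drug A 8/25 = 32.0% → the new therapy
Stage III: the new therapy 51/95 = 53.7%, Drug A 37/86 = 43.0% → the new therapy
The new therapy has the higher rate in all 3 groups.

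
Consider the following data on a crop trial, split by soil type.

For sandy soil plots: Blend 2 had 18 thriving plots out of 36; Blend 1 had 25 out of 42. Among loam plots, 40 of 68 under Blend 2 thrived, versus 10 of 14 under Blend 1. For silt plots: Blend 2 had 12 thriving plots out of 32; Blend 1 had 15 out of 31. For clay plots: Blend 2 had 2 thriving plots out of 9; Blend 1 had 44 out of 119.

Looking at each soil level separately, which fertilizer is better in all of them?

Blend 1

Sandy soil: Blend 2 18/36 = 50.0%, Blend 1 25/42 = 59.5% → Blend 1
Loam: Blend 2 40/68 = 58.8%, Blend 1 10/14 = 71.4% → Blend 1
Silt: Blend 2 12/32 = 37.5%, Blend 1 15/31 = 48.4% → Blend 1
Clay: Blend 2 2/9 = 22.2%, Blend 1 44/119 = 37.0% → Blend 1
Blend 1 has the higher rate in all 4 groups.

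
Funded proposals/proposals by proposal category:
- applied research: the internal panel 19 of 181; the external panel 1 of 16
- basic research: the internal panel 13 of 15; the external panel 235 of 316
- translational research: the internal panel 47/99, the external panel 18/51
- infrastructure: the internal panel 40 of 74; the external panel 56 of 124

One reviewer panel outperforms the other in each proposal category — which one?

Applied research: the internal panel 19/181 = 10.5%, the external panel 1/16 = 6.2% → the internal panel
Basic research: the internal panel 13/15 = 86.7%, the external panel 235/316 = 74.4% → the internal panel
Translational research: the internal panel 47/99 = 47.5%, the external panel 18/51 = 35.3% → the internal panel
Infrastructure: the internal panel 40/74 = 54.1%, the external panel 56/124 = 45.2% → the internal panel
The internal panel has the higher rate in all 4 groups.

the internal panel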